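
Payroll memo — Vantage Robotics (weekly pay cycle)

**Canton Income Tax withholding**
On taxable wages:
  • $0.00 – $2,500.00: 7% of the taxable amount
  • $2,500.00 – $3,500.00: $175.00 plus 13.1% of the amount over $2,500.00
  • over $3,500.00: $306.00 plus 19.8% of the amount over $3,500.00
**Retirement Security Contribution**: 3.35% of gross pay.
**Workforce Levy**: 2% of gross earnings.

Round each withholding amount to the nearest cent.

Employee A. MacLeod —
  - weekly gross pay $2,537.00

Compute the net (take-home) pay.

$2,221.42

Canton Income Tax: taxable = $2,537.00
  $175.00 + 13.1% × ($2,537.00 − $2,500.00) = $175.00 + 13.1% × $37.00 = $179.85
Retirement Security Contribution: 3.35% × $2,537.00 = $84.99
Workforce Levy: 2% × $2,537.00 = $50.74
Total withheld: $179.85 + $84.99 + $50.74 = $315.58
Net pay: $2,537.00 − $315.58 = $2,221.42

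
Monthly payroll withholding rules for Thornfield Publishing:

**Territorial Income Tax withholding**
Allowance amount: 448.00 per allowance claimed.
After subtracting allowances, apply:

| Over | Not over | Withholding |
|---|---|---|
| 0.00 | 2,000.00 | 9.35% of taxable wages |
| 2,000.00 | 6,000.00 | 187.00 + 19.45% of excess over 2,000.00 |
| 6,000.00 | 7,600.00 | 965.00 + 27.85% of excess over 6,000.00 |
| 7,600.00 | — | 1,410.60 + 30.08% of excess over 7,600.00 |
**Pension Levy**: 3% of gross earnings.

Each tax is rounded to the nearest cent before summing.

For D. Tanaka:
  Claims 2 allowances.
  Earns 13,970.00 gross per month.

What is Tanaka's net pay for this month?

10,493.72

Territorial Income Tax: taxable = 13,970.00 − 2×448.00 = 13,074.00
  1,410.60 + 30.08% × (13,074.00 − 7,600.00) = 1,410.60 + 30.08% × 5,474.00 = 3,057.18
Pension Levy: 3% × 13,970.00 = 419.10
Total withheld: 3,057.18 + 419.10 = 3,476.28
Net pay: 13,970.00 − 3,476.28 = 10,493.72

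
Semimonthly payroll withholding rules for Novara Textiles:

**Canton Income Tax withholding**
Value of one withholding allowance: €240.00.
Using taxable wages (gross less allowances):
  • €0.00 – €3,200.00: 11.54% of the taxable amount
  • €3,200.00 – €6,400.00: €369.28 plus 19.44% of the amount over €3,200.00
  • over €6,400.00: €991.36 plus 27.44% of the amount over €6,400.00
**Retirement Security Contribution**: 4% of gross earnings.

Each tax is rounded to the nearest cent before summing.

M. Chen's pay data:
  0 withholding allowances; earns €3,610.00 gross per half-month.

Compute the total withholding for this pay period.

Canton Income Tax: taxable = €3,610.00
  €369.28 + 19.44% × (€3,610.00 − €3,200.00) = €369.28 + 19.44% × €410.00 = €448.98
Retirement Security Contribution: 4% × €3,610.00 = €144.40
Total: €448.98 + €144.40 = €593.38

€593.38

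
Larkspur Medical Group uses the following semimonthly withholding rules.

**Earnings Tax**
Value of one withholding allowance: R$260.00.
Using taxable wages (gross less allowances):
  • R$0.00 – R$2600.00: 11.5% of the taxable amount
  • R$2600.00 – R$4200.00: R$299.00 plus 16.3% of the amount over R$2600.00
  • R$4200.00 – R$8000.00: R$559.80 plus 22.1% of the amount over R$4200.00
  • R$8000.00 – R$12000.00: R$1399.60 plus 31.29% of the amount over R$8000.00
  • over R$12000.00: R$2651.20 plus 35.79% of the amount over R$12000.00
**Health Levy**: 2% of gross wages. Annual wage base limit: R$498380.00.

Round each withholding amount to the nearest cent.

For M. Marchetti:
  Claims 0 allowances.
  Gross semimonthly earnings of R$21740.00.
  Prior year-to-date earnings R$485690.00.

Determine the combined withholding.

R$6390.95

Earnings Tax: taxable = R$21740.00
  R$2651.20 + 35.79% × (R$21740.00 − R$12000.00) = R$2651.20 + 35.79% × R$9740.00 = R$6137.15
Health Levy: cap R$498380.00 − YTD R$485690.00 = R$12690.00 subject; 2% × R$12690.00 = R$253.80
Total: R$6137.15 + R$253.80 = R$6390.95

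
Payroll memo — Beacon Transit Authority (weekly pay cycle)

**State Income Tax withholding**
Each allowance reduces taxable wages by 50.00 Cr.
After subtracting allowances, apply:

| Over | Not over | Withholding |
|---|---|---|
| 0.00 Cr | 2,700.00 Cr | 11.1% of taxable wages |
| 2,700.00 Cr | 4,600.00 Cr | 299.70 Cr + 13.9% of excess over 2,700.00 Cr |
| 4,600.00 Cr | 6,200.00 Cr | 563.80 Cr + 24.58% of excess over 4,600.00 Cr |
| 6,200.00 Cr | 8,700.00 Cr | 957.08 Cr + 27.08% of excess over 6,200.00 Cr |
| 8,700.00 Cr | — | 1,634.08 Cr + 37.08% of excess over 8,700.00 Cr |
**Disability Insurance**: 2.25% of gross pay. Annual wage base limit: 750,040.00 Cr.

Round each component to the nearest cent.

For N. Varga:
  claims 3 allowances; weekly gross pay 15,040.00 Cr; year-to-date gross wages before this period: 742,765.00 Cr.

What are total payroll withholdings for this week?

4,093.02 Cr

State Income Tax: taxable = 15,040.00 Cr − 3×50.00 Cr = 14,890.00 Cr
  1,634.08 Cr + 37.08% × (14,890.00 Cr − 8,700.00 Cr) = 1,634.08 Cr + 37.08% × 6,190.00 Cr = 3,929.33 Cr
Disability Insurance: cap 750,040.00 Cr − YTD 742,765.00 Cr = 7,275.00 Cr subject; 2.25% × 7,275.00 Cr = 163.69 Cr
Total: 3,929.33 Cr + 163.69 Cr = 4,093.02 Cr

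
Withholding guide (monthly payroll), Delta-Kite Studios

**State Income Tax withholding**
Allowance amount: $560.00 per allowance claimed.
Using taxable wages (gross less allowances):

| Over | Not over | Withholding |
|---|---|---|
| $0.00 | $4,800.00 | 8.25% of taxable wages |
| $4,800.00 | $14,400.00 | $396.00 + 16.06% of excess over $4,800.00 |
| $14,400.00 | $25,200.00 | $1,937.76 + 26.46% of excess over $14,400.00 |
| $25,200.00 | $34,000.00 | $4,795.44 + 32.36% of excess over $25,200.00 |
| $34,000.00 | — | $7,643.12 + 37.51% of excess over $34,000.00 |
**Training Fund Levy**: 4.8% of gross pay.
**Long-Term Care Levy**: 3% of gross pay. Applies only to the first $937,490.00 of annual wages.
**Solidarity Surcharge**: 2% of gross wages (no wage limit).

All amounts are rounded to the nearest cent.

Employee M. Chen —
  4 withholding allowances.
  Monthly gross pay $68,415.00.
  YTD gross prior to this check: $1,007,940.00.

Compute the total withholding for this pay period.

$24,364.18

State Income Tax: taxable = $68,415.00 − 4×$560.00 = $66,175.00
  $7,643.12 + 37.51% × ($66,175.00 − $34,000.00) = $7,643.12 + 37.51% × $32,175.00 = $19,711.96
Training Fund Levy: 4.8% × $68,415.00 = $3,283.92
Long-Term Care Levy: YTD $1,007,940.00 ≥ cap $937,490.00 → $0.00
Solidarity Surcharge: 2% × $68,415.00 = $1,368.30
Total: $19,711.96 + $3,283.92 + $0.00 + $1,368.30 = $24,364.18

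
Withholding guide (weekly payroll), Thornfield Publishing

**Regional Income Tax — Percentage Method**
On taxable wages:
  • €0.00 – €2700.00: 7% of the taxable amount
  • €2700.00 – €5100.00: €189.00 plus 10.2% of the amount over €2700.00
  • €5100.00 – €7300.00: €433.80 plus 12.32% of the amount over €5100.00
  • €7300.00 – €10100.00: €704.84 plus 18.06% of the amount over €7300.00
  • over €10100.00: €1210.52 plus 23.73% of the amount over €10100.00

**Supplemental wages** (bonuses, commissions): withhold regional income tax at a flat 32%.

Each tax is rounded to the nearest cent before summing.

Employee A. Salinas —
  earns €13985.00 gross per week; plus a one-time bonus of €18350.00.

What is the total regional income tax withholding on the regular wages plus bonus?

€8004.43

Regional Income Tax: taxable = €13985.00
  €1210.52 + 23.73% × (€13985.00 − €10100.00) = €1210.52 + 23.73% × €3885.00 = €2132.43
Supplemental (32% flat on bonus): 32% × €18350.00 = €5872.00
Total regional income tax: €2132.43 + €5872.00 = €8004.43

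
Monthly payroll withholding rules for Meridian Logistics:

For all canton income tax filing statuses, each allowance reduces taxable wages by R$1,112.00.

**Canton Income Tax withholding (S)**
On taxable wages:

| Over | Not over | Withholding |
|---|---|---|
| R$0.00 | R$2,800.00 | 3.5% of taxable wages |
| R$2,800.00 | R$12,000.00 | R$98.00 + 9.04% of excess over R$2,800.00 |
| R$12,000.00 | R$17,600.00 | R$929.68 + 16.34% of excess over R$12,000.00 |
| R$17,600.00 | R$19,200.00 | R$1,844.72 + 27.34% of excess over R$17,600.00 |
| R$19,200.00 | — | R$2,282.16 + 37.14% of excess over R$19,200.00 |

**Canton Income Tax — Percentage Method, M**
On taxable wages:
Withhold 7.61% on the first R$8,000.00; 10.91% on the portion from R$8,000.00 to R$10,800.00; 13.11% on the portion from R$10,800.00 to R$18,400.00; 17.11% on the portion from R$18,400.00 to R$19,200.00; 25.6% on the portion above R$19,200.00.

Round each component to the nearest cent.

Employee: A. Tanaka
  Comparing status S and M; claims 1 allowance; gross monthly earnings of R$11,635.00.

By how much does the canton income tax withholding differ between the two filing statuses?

Canton Income Tax (S): taxable = R$11,635.00 − 1×R$1,112.00 = R$10,523.00
  R$98.00 + 9.04% × (R$10,523.00 − R$2,800.00) = R$98.00 + 9.04% × R$7,723.00 = R$796.16
Canton Income Tax (M): taxable = R$11,635.00 − 1×R$1,112.00 = R$10,523.00
  R$608.80 + 10.91% × (R$10,523.00 − R$8,000.00) = R$608.80 + 10.91% × R$2,523.00 = R$884.06
Difference: |R$796.16 − R$884.06| = R$87.90 (higher under M)

R$87.90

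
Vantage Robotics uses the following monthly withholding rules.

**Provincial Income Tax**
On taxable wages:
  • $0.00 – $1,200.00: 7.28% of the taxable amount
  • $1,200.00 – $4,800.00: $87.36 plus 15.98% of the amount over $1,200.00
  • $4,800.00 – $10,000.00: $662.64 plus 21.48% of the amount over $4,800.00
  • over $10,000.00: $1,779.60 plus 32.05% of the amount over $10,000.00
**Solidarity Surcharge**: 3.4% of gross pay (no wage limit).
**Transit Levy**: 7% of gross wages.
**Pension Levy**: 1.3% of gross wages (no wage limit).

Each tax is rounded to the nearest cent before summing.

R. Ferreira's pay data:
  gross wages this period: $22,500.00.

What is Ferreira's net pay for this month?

Provincial Income Tax: taxable = $22,500.00
  $1,779.60 + 32.05% × ($22,500.00 − $10,000.00) = $1,779.60 + 32.05% × $12,500.00 = $5,785.85
Solidarity Surcharge: 3.4% × $22,500.00 = $765.00
Transit Levy: 7% × $22,500.00 = $1,575.00
Pension Levy: 1.3% × $22,500.00 = $292.50
Total withheld: $5,785.85 + $765.00 + $1,575.00 + $292.50 = $8,418.35
Net pay: $22,500.00 − $8,418.35 = $14,081.65

$14,081.65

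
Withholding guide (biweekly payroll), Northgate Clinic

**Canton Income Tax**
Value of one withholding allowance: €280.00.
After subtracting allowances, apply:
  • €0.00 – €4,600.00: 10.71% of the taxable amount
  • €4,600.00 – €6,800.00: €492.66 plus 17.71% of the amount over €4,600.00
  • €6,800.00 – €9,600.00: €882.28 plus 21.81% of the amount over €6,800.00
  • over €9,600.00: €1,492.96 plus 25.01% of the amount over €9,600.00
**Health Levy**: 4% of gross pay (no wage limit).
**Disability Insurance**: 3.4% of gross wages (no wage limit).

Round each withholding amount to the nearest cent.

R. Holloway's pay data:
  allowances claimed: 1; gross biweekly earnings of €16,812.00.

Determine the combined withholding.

€4,470.74

Canton Income Tax: taxable = €16,812.00 − 1×€280.00 = €16,532.00
  €1,492.96 + 25.01% × (€16,532.00 − €9,600.00) = €1,492.96 + 25.01% × €6,932.00 = €3,226.65
Health Levy: 4% × €16,812.00 = €672.48
Disability Insurance: 3.4% × €16,812.00 = €571.61
Total: €3,226.65 + €672.48 + €571.61 = €4,470.74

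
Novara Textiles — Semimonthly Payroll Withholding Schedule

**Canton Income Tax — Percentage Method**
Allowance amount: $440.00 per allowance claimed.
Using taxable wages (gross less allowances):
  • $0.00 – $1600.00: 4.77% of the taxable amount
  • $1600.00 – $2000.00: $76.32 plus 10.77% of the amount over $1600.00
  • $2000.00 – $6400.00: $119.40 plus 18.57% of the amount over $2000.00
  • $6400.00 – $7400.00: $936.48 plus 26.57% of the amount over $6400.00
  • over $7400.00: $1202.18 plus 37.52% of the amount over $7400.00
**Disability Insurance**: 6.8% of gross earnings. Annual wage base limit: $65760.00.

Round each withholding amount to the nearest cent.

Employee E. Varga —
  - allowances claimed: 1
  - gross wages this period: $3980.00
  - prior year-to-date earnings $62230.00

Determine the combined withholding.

$645.42

Canton Income Tax: taxable = $3980.00 − 1×$440.00 = $3540.00
  $119.40 + 18.57% × ($3540.00 − $2000.00) = $119.40 + 18.57% × $1540.00 = $405.38
Disability Insurance: cap $65760.00 − YTD $62230.00 = $3530.00 subject; 6.8% × $3530.00 = $240.04
Total: $405.38 + $240.04 = $645.42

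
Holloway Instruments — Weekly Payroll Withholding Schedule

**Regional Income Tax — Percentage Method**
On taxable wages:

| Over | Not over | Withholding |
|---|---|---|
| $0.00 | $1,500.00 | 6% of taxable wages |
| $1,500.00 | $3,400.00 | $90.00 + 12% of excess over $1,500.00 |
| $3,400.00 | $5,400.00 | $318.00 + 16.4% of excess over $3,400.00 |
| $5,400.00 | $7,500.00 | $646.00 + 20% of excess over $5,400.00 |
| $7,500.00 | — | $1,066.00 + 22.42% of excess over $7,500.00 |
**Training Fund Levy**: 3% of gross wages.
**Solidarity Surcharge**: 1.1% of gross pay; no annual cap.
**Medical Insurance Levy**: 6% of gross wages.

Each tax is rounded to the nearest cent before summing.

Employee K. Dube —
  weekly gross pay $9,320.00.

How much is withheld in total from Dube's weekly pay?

Regional Income Tax: taxable = $9,320.00
  $1,066.00 + 22.42% × ($9,320.00 − $7,500.00) = $1,066.00 + 22.42% × $1,820.00 = $1,474.04
Training Fund Levy: 3% × $9,320.00 = $279.60
Solidarity Surcharge: 1.1% × $9,320.00 = $102.52
Medical Insurance Levy: 6% × $9,320.00 = $559.20
Total: $1,474.04 + $279.60 + $102.52 + $559.20 = $2,415.36

$2,415.36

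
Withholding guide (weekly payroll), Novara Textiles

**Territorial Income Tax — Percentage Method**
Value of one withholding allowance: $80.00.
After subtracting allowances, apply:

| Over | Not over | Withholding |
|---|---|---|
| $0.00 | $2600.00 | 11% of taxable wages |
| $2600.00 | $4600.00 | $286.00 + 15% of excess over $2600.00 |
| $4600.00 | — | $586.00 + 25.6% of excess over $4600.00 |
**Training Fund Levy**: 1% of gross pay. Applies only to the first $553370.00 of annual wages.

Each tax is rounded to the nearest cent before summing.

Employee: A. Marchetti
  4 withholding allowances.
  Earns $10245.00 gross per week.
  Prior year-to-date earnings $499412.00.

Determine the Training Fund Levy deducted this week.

$102.45

Training Fund Levy: 1% × $10245.00 = $102.45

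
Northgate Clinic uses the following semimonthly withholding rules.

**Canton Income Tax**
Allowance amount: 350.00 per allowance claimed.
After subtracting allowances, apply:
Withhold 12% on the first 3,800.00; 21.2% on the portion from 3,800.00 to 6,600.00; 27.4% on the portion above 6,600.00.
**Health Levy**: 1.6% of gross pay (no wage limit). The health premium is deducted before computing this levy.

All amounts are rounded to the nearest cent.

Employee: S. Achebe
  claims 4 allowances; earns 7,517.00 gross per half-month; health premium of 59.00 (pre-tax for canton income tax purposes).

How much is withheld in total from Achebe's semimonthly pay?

Canton Income Tax: taxable = 7,517.00 − 59.00 − 4×350.00 = 6,058.00
  456.00 + 21.2% × (6,058.00 − 3,800.00) = 456.00 + 21.2% × 2,258.00 = 934.70
Health Levy: 1.6% × 7,458.00 = 119.33
Total: 934.70 + 119.33 = 1,054.03

1,054.03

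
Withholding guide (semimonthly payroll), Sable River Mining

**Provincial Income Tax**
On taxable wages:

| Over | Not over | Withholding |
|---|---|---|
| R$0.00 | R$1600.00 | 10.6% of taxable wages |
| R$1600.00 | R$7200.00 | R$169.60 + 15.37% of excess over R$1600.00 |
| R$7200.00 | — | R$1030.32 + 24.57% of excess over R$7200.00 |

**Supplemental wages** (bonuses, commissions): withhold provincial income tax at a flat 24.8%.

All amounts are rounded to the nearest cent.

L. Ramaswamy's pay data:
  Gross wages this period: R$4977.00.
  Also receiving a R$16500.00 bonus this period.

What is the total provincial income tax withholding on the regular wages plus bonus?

Provincial Income Tax: taxable = R$4977.00
  R$169.60 + 15.37% × (R$4977.00 − R$1600.00) = R$169.60 + 15.37% × R$3377.00 = R$688.64
Supplemental (24.8% flat on bonus): 24.8% × R$16500.00 = R$4092.00
Total provincial income tax: R$688.64 + R$4092.00 = R$4780.64

R$4780.64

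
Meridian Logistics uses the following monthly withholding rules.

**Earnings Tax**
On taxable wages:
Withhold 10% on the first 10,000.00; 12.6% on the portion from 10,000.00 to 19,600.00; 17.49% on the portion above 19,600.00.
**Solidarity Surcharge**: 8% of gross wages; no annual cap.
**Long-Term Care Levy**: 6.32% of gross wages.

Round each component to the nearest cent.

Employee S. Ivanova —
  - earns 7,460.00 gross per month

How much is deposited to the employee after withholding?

Earnings Tax: taxable = 7,460.00
  10% × 7,460.00 = 746.00
Solidarity Surcharge: 8% × 7,460.00 = 596.80
Long-Term Care Levy: 6.32% × 7,460.00 = 471.47
Total withheld: 746.00 + 596.80 + 471.47 = 1,814.27
Net pay: 7,460.00 − 1,814.27 = 5,645.73

5,645.73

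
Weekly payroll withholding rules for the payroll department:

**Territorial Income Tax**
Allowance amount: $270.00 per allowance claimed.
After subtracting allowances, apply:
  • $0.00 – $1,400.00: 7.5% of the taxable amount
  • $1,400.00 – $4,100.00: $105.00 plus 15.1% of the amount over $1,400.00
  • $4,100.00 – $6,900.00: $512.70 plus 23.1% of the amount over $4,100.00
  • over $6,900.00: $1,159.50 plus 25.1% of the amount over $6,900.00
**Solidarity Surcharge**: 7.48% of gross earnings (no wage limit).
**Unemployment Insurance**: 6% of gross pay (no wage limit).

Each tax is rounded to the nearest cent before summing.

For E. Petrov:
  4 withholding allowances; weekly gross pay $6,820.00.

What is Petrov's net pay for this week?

$5,009.12

Territorial Income Tax: taxable = $6,820.00 − 4×$270.00 = $5,740.00
  $512.70 + 23.1% × ($5,740.00 − $4,100.00) = $512.70 + 23.1% × $1,640.00 = $891.54
Solidarity Surcharge: 7.48% × $6,820.00 = $510.14
Unemployment Insurance: 6% × $6,820.00 = $409.20
Total withheld: $891.54 + $510.14 + $409.20 = $1,810.88
Net pay: $6,820.00 − $1,810.88 = $5,009.12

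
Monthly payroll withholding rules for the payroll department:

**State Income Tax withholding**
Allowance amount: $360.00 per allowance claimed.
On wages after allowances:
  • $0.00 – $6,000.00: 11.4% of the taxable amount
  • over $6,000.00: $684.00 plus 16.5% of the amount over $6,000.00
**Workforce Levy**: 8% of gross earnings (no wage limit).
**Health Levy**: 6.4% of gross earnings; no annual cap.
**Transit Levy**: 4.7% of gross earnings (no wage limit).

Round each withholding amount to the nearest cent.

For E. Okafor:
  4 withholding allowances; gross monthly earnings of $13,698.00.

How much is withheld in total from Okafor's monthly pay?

State Income Tax: taxable = $13,698.00 − 4×$360.00 = $12,258.00
  $684.00 + 16.5% × ($12,258.00 − $6,000.00) = $684.00 + 16.5% × $6,258.00 = $1,716.57
Workforce Levy: 8% × $13,698.00 = $1,095.84
Health Levy: 6.4% × $13,698.00 = $876.67
Transit Levy: 4.7% × $13,698.00 = $643.81
Total: $1,716.57 + $1,095.84 + $876.67 + $643.81 = $4,332.89

$4,332.89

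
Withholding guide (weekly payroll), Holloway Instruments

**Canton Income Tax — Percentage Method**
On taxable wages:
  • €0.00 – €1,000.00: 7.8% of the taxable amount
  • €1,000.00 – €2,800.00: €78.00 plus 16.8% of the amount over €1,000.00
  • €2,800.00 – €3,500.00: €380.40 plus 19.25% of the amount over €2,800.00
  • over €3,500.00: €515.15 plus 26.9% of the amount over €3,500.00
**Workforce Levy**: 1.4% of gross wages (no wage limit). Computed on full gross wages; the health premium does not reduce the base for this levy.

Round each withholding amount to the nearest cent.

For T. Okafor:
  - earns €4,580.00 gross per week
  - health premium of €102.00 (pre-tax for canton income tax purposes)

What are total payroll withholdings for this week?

Canton Income Tax: taxable = €4,580.00 − €102.00 = €4,478.00
  €515.15 + 26.9% × (€4,478.00 − €3,500.00) = €515.15 + 26.9% × €978.00 = €778.23
Workforce Levy: 1.4% × €4,580.00 = €64.12
Total: €778.23 + €64.12 = €842.35

€842.35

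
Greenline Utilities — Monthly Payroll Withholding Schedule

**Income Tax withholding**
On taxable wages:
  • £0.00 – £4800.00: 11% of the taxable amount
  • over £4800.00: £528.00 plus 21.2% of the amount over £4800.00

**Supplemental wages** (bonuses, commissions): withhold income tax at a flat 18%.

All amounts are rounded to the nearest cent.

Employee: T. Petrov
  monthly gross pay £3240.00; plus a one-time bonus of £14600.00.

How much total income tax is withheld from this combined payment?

£2984.40

Income Tax: taxable = £3240.00
  11% × £3240.00 = £356.40
Supplemental (18% flat on bonus): 18% × £14600.00 = £2628.00
Total income tax: £356.40 + £2628.00 = £2984.40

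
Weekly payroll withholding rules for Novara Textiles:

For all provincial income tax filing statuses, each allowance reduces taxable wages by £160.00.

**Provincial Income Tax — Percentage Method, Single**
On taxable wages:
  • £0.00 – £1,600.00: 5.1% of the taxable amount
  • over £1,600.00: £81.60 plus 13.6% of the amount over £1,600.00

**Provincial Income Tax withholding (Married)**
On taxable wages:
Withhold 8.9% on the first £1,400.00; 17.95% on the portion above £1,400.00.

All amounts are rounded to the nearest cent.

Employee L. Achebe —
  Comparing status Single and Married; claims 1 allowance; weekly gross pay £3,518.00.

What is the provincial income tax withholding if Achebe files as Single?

Provincial Income Tax (Single): taxable = £3,518.00 − 1×£160.00 = £3,358.00
  £81.60 + 13.6% × (£3,358.00 − £1,600.00) = £81.60 + 13.6% × £1,758.00 = £320.69

£320.69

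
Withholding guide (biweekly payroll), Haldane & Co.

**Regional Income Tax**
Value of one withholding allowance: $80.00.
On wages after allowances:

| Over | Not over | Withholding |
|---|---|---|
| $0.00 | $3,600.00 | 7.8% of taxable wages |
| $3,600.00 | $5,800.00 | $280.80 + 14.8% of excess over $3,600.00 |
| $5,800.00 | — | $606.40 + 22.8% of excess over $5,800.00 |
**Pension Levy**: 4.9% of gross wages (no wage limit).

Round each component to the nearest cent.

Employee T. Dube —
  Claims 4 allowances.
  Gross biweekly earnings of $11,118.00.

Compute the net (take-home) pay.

$8,827.28

Regional Income Tax: taxable = $11,118.00 − 4×$80.00 = $10,798.00
  $606.40 + 22.8% × ($10,798.00 − $5,800.00) = $606.40 + 22.8% × $4,998.00 = $1,745.94
Pension Levy: 4.9% × $11,118.00 = $544.78
Total withheld: $1,745.94 + $544.78 = $2,290.72
Net pay: $11,118.00 − $2,290.72 = $8,827.28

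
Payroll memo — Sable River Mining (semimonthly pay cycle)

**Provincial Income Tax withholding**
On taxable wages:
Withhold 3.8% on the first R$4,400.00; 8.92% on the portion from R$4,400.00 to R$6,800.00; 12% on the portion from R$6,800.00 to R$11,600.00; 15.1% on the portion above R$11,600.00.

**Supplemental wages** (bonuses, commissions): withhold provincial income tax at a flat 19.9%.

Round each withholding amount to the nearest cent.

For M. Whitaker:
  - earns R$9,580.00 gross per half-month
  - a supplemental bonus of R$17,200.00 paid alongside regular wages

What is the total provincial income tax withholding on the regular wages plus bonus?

R$4,137.68

Provincial Income Tax: taxable = R$9,580.00
  R$381.28 + 12% × (R$9,580.00 − R$6,800.00) = R$381.28 + 12% × R$2,780.00 = R$714.88
Supplemental (19.9% flat on bonus): 19.9% × R$17,200.00 = R$3,422.80
Total provincial income tax: R$714.88 + R$3,422.80 = R$4,137.68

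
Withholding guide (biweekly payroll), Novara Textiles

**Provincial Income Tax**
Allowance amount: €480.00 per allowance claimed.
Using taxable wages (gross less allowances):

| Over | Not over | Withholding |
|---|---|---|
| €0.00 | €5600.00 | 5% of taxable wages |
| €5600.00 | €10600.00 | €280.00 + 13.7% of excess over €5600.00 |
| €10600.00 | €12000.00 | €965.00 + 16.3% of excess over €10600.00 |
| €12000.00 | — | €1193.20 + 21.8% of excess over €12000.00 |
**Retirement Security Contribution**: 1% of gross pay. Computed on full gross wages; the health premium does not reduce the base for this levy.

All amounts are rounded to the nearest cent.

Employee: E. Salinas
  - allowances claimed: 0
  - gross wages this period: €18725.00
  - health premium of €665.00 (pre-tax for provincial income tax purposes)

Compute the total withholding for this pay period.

€2701.53

Provincial Income Tax: taxable = €18725.00 − €665.00 = €18060.00
  €1193.20 + 21.8% × (€18060.00 − €12000.00) = €1193.20 + 21.8% × €6060.00 = €2514.28
Retirement Security Contribution: 1% × €18725.00 = €187.25
Total: €2514.28 + €187.25 = €2701.53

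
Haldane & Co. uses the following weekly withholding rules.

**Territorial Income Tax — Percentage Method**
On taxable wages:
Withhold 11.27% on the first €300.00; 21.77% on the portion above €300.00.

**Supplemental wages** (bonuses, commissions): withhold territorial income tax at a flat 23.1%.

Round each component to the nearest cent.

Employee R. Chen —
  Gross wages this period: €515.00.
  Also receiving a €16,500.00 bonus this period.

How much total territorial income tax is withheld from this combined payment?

Territorial Income Tax: taxable = €515.00
  €33.81 + 21.77% × (€515.00 − €300.00) = €33.81 + 21.77% × €215.00 = €80.62
Supplemental (23.1% flat on bonus): 23.1% × €16,500.00 = €3,811.50
Total territorial income tax: €80.62 + €3,811.50 = €3,892.12

€3,892.12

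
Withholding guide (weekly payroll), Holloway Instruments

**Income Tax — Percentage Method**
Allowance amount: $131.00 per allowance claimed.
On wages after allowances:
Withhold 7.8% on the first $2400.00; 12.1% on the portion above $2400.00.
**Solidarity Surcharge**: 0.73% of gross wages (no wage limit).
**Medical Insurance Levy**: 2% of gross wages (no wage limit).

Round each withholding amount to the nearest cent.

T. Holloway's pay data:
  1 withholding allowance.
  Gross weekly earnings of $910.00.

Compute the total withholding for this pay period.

$85.60

Income Tax: taxable = $910.00 − 1×$131.00 = $779.00
  7.8% × $779.00 = $60.76
Solidarity Surcharge: 0.73% × $910.00 = $6.64
Medical Insurance Levy: 2% × $910.00 = $18.20
Total: $60.76 + $6.64 + $18.20 = $85.60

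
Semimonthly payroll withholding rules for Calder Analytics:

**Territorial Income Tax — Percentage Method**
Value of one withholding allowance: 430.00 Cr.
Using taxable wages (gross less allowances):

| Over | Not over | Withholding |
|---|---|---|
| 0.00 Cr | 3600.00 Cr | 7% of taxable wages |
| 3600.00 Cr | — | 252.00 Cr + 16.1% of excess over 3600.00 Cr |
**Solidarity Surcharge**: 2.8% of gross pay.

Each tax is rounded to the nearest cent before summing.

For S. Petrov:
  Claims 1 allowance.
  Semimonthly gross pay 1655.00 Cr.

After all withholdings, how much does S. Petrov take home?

Territorial Income Tax: taxable = 1655.00 Cr − 1×430.00 Cr = 1225.00 Cr
  7% × 1225.00 Cr = 85.75 Cr
Solidarity Surcharge: 2.8% × 1655.00 Cr = 46.34 Cr
Total withheld: 85.75 Cr + 46.34 Cr = 132.09 Cr
Net pay: 1655.00 Cr − 132.09 Cr = 1522.91 Cr

1522.91 Cr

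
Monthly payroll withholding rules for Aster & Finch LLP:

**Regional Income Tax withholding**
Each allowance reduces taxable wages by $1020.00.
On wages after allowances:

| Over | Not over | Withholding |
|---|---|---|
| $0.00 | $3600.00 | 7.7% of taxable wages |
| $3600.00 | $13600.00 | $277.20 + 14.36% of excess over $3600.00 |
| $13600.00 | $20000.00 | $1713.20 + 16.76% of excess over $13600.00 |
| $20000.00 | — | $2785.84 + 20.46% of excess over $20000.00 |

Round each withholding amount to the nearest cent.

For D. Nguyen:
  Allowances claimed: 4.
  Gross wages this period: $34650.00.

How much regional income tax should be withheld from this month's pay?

$4948.46

Regional Income Tax: taxable = $34650.00 − 4×$1020.00 = $30570.00
  $2785.84 + 20.46% × ($30570.00 − $20000.00) = $2785.84 + 20.46% × $10570.00 = $4948.46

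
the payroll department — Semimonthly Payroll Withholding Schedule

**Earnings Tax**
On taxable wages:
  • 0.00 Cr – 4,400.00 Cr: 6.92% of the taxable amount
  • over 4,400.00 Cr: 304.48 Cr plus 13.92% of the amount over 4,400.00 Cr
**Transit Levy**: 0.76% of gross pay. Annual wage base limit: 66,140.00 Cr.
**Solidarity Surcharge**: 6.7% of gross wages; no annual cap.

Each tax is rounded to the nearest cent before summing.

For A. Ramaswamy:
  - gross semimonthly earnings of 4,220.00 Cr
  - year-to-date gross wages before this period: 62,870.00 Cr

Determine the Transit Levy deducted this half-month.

Transit Levy: cap 66,140.00 Cr − YTD 62,870.00 Cr = 3,270.00 Cr subject; 0.76% × 3,270.00 Cr = 24.85 Cr

24.85 Cr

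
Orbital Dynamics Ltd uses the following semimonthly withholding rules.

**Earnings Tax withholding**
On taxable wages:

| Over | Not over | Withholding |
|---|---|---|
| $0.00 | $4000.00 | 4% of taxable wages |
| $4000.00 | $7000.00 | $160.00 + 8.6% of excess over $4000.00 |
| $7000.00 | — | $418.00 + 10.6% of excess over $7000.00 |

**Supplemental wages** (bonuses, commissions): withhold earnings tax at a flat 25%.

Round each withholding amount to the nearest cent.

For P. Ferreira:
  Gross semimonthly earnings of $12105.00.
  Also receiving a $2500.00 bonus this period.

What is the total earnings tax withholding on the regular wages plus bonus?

$1584.13

Earnings Tax: taxable = $12105.00
  $418.00 + 10.6% × ($12105.00 − $7000.00) = $418.00 + 10.6% × $5105.00 = $959.13
Supplemental (25% flat on bonus): 25% × $2500.00 = $625.00
Total earnings tax: $959.13 + $625.00 = $1584.13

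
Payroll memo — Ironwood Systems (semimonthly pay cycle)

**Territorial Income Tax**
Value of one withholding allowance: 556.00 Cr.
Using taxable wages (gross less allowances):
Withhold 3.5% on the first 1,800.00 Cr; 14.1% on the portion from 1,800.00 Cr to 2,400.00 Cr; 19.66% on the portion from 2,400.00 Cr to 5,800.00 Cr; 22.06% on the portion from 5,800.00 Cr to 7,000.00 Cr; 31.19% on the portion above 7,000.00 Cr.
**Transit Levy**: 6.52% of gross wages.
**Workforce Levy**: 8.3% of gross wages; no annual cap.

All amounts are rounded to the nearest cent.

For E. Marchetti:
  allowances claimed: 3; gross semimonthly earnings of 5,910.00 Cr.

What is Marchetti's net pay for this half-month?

Territorial Income Tax: taxable = 5,910.00 Cr − 3×556.00 Cr = 4,242.00 Cr
  147.60 Cr + 19.66% × (4,242.00 Cr − 2,400.00 Cr) = 147.60 Cr + 19.66% × 1,842.00 Cr = 509.74 Cr
Transit Levy: 6.52% × 5,910.00 Cr = 385.33 Cr
Workforce Levy: 8.3% × 5,910.00 Cr = 490.53 Cr
Total withheld: 509.74 Cr + 385.33 Cr + 490.53 Cr = 1,385.60 Cr
Net pay: 5,910.00 Cr − 1,385.60 Cr = 4,524.40 Cr

4,524.40 Cr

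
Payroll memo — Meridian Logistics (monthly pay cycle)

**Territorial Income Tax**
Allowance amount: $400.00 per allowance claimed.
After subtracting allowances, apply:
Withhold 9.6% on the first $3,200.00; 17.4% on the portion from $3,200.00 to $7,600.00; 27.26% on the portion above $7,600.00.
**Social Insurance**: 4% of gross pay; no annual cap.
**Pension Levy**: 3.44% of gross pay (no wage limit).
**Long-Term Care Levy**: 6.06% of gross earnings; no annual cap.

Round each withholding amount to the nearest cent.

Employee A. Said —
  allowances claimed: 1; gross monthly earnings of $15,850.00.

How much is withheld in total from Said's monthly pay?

Territorial Income Tax: taxable = $15,850.00 − 1×$400.00 = $15,450.00
  $1,072.80 + 27.26% × ($15,450.00 − $7,600.00) = $1,072.80 + 27.26% × $7,850.00 = $3,212.71
Social Insurance: 4% × $15,850.00 = $634.00
Pension Levy: 3.44% × $15,850.00 = $545.24
Long-Term Care Levy: 6.06% × $15,850.00 = $960.51
Total: $3,212.71 + $634.00 + $545.24 + $960.51 = $5,352.46

$5,352.46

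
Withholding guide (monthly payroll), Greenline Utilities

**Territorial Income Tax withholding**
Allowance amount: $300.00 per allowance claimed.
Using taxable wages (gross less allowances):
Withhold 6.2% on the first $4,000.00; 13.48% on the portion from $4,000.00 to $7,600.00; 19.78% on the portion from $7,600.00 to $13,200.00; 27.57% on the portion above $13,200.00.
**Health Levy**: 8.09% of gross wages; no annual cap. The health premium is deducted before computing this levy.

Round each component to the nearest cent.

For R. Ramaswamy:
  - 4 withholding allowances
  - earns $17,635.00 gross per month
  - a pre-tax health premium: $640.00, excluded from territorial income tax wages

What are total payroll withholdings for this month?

Territorial Income Tax: taxable = $17,635.00 − $640.00 − 4×$300.00 = $15,795.00
  $1,840.96 + 27.57% × ($15,795.00 − $13,200.00) = $1,840.96 + 27.57% × $2,595.00 = $2,556.40
Health Levy: 8.09% × $16,995.00 = $1,374.90
Total: $2,556.40 + $1,374.90 = $3,931.30

$3,931.30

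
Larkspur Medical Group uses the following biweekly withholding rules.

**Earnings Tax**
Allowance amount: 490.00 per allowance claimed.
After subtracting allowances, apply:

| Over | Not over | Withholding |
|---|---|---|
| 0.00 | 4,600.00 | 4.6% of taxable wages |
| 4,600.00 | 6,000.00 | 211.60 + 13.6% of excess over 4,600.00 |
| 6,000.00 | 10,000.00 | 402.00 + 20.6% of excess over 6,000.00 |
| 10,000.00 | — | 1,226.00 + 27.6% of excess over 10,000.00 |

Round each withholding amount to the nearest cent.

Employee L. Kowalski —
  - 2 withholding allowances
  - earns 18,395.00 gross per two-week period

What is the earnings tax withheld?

3,272.54

Earnings Tax: taxable = 18,395.00 − 2×490.00 = 17,415.00
  1,226.00 + 27.6% × (17,415.00 − 10,000.00) = 1,226.00 + 27.6% × 7,415.00 = 3,272.54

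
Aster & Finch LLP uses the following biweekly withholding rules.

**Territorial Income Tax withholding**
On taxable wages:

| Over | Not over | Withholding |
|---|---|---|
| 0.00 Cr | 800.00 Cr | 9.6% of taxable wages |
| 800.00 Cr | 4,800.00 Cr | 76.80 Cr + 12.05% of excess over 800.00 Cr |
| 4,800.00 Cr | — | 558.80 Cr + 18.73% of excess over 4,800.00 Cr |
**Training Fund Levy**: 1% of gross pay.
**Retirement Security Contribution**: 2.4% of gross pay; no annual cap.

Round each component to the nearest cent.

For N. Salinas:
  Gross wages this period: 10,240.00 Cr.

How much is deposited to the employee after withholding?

8,314.13 Cr

Territorial Income Tax: taxable = 10,240.00 Cr
  558.80 Cr + 18.73% × (10,240.00 Cr − 4,800.00 Cr) = 558.80 Cr + 18.73% × 5,440.00 Cr = 1,577.71 Cr
Training Fund Levy: 1% × 10,240.00 Cr = 102.40 Cr
Retirement Security Contribution: 2.4% × 10,240.00 Cr = 245.76 Cr
Total withheld: 1,577.71 Cr + 102.40 Cr + 245.76 Cr = 1,925.87 Cr
Net pay: 10,240.00 Cr − 1,925.87 Cr = 8,314.13 Cr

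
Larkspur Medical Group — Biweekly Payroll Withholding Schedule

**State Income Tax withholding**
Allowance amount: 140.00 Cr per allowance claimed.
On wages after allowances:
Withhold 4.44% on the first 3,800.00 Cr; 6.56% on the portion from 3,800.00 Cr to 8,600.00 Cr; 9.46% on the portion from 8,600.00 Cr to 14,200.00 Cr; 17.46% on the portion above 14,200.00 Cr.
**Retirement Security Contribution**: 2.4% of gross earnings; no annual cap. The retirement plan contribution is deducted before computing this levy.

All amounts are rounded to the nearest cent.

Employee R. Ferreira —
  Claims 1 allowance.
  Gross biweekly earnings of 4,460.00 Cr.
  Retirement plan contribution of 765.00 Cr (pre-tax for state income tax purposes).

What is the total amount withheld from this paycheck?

246.52 Cr

State Income Tax: taxable = 4,460.00 Cr − 765.00 Cr − 1×140.00 Cr = 3,555.00 Cr
  4.44% × 3,555.00 Cr = 157.84 Cr
Retirement Security Contribution: 2.4% × 3,695.00 Cr = 88.68 Cr
Total: 157.84 Cr + 88.68 Cr = 246.52 Cr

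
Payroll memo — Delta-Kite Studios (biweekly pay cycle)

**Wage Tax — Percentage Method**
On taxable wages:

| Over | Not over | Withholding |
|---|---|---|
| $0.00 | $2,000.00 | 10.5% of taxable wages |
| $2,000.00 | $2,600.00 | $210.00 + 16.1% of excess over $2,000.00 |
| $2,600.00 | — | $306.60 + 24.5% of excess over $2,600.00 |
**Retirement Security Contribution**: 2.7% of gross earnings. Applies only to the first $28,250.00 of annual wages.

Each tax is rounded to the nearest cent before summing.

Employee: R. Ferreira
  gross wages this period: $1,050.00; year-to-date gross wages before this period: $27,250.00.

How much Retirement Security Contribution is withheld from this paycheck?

Retirement Security Contribution: cap $28,250.00 − YTD $27,250.00 = $1,000.00 subject; 2.7% × $1,000.00 = $27.00

$27.00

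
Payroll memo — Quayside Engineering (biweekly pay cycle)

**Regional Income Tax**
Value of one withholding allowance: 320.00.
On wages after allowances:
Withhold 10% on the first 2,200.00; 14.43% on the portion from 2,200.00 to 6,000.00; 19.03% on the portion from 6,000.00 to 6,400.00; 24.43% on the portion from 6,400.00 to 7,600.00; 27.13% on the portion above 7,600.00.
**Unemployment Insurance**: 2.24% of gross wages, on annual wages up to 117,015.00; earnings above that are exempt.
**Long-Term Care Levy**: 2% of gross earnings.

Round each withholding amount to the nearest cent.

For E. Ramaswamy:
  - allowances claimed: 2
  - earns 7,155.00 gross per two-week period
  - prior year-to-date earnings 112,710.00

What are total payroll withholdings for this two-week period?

Regional Income Tax: taxable = 7,155.00 − 2×320.00 = 6,515.00
  844.46 + 24.43% × (6,515.00 − 6,400.00) = 844.46 + 24.43% × 115.00 = 872.55
Unemployment Insurance: cap 117,015.00 − YTD 112,710.00 = 4,305.00 subject; 2.24% × 4,305.00 = 96.43
Long-Term Care Levy: 2% × 7,155.00 = 143.10
Total: 872.55 + 96.43 + 143.10 = 1,112.08

1,112.08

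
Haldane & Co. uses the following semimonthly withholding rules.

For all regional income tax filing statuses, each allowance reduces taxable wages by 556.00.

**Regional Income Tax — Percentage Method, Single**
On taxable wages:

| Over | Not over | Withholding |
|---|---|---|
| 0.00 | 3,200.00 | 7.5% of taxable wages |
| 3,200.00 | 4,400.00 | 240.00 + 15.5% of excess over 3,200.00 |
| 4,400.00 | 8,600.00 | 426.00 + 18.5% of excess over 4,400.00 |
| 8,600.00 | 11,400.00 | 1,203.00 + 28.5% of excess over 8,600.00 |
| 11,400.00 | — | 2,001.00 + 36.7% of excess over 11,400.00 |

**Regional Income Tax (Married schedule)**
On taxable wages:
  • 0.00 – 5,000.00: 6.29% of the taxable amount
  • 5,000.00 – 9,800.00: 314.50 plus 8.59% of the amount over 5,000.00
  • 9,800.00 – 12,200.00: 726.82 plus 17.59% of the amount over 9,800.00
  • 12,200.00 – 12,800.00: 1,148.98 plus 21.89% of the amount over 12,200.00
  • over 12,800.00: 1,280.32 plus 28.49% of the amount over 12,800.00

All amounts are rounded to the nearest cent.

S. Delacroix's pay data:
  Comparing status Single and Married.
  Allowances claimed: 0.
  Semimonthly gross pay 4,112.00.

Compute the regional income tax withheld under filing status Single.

Regional Income Tax (Single): taxable = 4,112.00
  240.00 + 15.5% × (4,112.00 − 3,200.00) = 240.00 + 15.5% × 912.00 = 381.36

381.36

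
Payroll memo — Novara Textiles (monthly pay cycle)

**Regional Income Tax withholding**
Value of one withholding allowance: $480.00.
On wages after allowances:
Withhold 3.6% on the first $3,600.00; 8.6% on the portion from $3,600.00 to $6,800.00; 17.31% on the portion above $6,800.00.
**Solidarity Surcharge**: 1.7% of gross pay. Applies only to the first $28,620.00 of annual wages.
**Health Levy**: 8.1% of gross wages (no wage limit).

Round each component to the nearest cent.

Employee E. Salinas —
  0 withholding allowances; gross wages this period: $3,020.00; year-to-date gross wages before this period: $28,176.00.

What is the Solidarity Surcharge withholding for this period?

Solidarity Surcharge: cap $28,620.00 − YTD $28,176.00 = $444.00 subject; 1.7% × $444.00 = $7.55

$7.55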